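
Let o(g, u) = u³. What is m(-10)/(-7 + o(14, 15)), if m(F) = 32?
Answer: 4/421 ≈ 0.0095012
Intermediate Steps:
m(-10)/(-7 + o(14, 15)) = 32/(-7 + 15³) = 32/(-7 + 3375) = 32/3368 = 32*(1/3368) = 4/421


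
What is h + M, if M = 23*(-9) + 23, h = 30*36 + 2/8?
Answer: 3585/4 ≈ 896.25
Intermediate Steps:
h = 4321/4 (h = 1080 + 2*(⅛) = 1080 + ¼ = 4321/4 ≈ 1080.3)
M = -184 (M = -207 + 23 = -184)
h + M = 4321/4 - 184 = 3585/4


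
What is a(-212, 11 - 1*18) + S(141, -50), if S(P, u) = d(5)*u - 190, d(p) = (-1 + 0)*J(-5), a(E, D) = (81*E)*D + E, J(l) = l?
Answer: 119552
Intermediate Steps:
a(E, D) = E + 81*D*E (a(E, D) = 81*D*E + E = E + 81*D*E)
d(p) = 5 (d(p) = (-1 + 0)*(-5) = -1*(-5) = 5)
S(P, u) = -190 + 5*u (S(P, u) = 5*u - 190 = -190 + 5*u)
a(-212, 11 - 1*18) + S(141, -50) = -212*(1 + 81*(11 - 1*18)) + (-190 + 5*(-50)) = -212*(1 + 81*(11 - 18)) + (-190 - 250) = -212*(1 + 81*(-7)) - 440 = -212*(1 - 567) - 440 = -212*(-566) - 440 = 119992 - 440 = 119552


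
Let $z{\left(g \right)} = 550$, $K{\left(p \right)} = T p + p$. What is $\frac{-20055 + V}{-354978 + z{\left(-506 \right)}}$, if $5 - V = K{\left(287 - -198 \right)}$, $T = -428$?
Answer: $- \frac{187045}{354428} \approx -0.52774$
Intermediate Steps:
$K{\left(p \right)} = - 427 p$ ($K{\left(p \right)} = - 428 p + p = - 427 p$)
$V = 207100$ ($V = 5 - - 427 \left(287 - -198\right) = 5 - - 427 \left(287 + 198\right) = 5 - \left(-427\right) 485 = 5 - -207095 = 5 + 207095 = 207100$)
$\frac{-20055 + V}{-354978 + z{\left(-506 \right)}} = \frac{-20055 + 207100}{-354978 + 550} = \frac{187045}{-354428} = 187045 \left(- \frac{1}{354428}\right) = - \frac{187045}{354428}$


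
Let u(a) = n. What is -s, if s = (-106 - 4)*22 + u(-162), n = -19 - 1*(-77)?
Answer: 2362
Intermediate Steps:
n = 58 (n = -19 + 77 = 58)
u(a) = 58
s = -2362 (s = (-106 - 4)*22 + 58 = -110*22 + 58 = -2420 + 58 = -2362)
-s = -1*(-2362) = 2362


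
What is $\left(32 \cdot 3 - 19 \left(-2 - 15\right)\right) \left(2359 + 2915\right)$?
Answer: $2209806$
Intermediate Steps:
$\left(32 \cdot 3 - 19 \left(-2 - 15\right)\right) \left(2359 + 2915\right) = \left(96 - -323\right) 5274 = \left(96 + 323\right) 5274 = 419 \cdot 5274 = 2209806$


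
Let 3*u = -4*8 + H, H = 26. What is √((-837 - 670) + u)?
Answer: I*√1509 ≈ 38.846*I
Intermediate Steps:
u = -2 (u = (-4*8 + 26)/3 = (-32 + 26)/3 = (⅓)*(-6) = -2)
√((-837 - 670) + u) = √((-837 - 670) - 2) = √(-1507 - 2) = √(-1509) = I*√1509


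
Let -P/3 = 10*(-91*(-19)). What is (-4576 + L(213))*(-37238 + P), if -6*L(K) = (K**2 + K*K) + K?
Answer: 1758501826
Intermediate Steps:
L(K) = -K**2/3 - K/6 (L(K) = -((K**2 + K*K) + K)/6 = -((K**2 + K**2) + K)/6 = -(2*K**2 + K)/6 = -(K + 2*K**2)/6 = -K**2/3 - K/6)
P = -51870 (P = -30*(-91*(-19)) = -30*1729 = -3*17290 = -51870)
(-4576 + L(213))*(-37238 + P) = (-4576 - 1/6*213*(1 + 2*213))*(-37238 - 51870) = (-4576 - 1/6*213*(1 + 426))*(-89108) = (-4576 - 1/6*213*427)*(-89108) = (-4576 - 30317/2)*(-89108) = -39469/2*(-89108) = 1758501826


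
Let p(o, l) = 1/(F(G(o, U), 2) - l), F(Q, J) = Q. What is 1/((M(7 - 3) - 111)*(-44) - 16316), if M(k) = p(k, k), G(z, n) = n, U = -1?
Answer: -5/57116 ≈ -8.7541e-5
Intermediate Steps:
p(o, l) = 1/(-1 - l)
M(k) = -1/(1 + k)
1/((M(7 - 3) - 111)*(-44) - 16316) = 1/((-1/(1 + (7 - 3)) - 111)*(-44) - 16316) = 1/((-1/(1 + 4) - 111)*(-44) - 16316) = 1/((-1/5 - 111)*(-44) - 16316) = 1/(-556/5*(-44) - 16316) = 1/(24464/5 - 16316) = 1/(-57116/5) = -5/57116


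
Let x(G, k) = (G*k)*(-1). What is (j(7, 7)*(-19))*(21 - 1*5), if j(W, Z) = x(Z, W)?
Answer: 14896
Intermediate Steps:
x(G, k) = -G*k
j(W, Z) = -W*Z (j(W, Z) = -Z*W = -W*Z)
(j(7, 7)*(-19))*(21 - 1*5) = (-1*7*7*(-19))*(21 - 1*5) = (-49*(-19))*(21 - 5) = 931*16 = 14896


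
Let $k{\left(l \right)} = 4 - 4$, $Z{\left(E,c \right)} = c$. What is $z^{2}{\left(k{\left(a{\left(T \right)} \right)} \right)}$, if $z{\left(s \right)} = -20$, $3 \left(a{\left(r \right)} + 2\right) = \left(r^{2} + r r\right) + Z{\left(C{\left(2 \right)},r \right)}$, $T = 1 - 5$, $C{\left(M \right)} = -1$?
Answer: $400$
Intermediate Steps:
$T = -4$
$a{\left(r \right)} = -2 + \frac{r}{3} + \frac{2 r^{2}}{3}$ ($a{\left(r \right)} = -2 + \frac{\left(r^{2} + r r\right) + r}{3} = -2 + \frac{\left(r^{2} + r^{2}\right) + r}{3} = -2 + \frac{2 r^{2} + r}{3} = -2 + \frac{r + 2 r^{2}}{3} = -2 + \left(\frac{r}{3} + \frac{2 r^{2}}{3}\right) = -2 + \frac{r}{3} + \frac{2 r^{2}}{3}$)
$k{\left(l \right)} = 0$
$z^{2}{\left(k{\left(a{\left(T \right)} \right)} \right)} = \left(-20\right)^{2} = 400$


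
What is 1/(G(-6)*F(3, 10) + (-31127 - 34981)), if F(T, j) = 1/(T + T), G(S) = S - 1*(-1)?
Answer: -6/396653 ≈ -1.5127e-5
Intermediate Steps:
G(S) = 1 + S (G(S) = S + 1 = 1 + S)
F(T, j) = 1/(2*T)
1/(G(-6)*F(3, 10) + (-31127 - 34981)) = 1/((1 - 6)*((1/2)/3) + (-31127 - 34981)) = 1/(-5/(2*3) - 66108) = 1/(-5*1/6 - 66108) = 1/(-5/6 - 66108) = 1/(-396653/6) = -6/396653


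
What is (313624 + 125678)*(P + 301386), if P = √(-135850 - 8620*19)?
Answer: 132399472572 + 8346738*I*√830 ≈ 1.324e+11 + 2.4047e+8*I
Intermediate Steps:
P = 19*I*√830 (P = √(-135850 - 163780) = √(-299630) = 19*I*√830 ≈ 547.38*I)
(313624 + 125678)*(P + 301386) = (313624 + 125678)*(19*I*√830 + 301386) = 439302*(301386 + 19*I*√830) = 132399472572 + 8346738*I*√830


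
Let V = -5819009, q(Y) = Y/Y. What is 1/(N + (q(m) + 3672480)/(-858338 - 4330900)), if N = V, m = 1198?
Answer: -5189238/30196226297623 ≈ -1.7185e-7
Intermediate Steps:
q(Y) = 1
N = -5819009
1/(N + (q(m) + 3672480)/(-858338 - 4330900)) = 1/(-5819009 + (1 + 3672480)/(-858338 - 4330900)) = 1/(-5819009 + 3672481/(-5189238)) = 1/(-5819009 + 3672481*(-1/5189238)) = 1/(-5819009 - 3672481/5189238) = 1/(-30196226297623/5189238) = -5189238/30196226297623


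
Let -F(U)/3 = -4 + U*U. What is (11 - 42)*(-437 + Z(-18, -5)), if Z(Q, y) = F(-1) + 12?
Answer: 12896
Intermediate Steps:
F(U) = 12 - 3*U**2 (F(U) = -3*(-4 + U*U) = -3*(-4 + U**2) = 12 - 3*U**2)
Z(Q, y) = 21 (Z(Q, y) = (12 - 3*(-1)**2) + 12 = (12 - 3*1) + 12 = (12 - 3) + 12 = 9 + 12 = 21)
(11 - 42)*(-437 + Z(-18, -5)) = (11 - 42)*(-437 + 21) = -31*(-416) = 12896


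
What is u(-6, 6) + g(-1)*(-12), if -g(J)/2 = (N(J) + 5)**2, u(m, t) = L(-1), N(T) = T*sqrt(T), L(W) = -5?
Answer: 571 - 240*I ≈ 571.0 - 240.0*I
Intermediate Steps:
N(T) = T**(3/2)
u(m, t) = -5
g(J) = -2*(5 + J**(3/2))**2 (g(J) = -2*(J**(3/2) + 5)**2 = -2*(5 + J**(3/2))**2)
u(-6, 6) + g(-1)*(-12) = -5 - 2*(5 + (-1)**(3/2))**2*(-12) = -5 - 2*(5 - I)**2*(-12) = -5 + 24*(5 - I)**2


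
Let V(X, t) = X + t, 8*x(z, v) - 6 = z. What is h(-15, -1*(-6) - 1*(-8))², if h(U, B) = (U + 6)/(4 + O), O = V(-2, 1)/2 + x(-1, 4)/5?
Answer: 5184/841 ≈ 6.1641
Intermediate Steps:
x(z, v) = ¾ + z/8
O = -3/8 (O = (-2 + 1)/2 + (¾ + (⅛)*(-1))/5 = -1*½ + (¾ - ⅛)*(⅕) = -½ + (5/8)*(⅕) = -½ + ⅛ = -3/8 ≈ -0.37500)
h(U, B) = 48/29 + 8*U/29 (h(U, B) = (U + 6)/(4 - 3/8) = (6 + U)/(29/8) = (6 + U)*(8/29) = 48/29 + 8*U/29)
h(-15, -1*(-6) - 1*(-8))² = (48/29 + (8/29)*(-15))² = (48/29 - 120/29)² = (-72/29)² = 5184/841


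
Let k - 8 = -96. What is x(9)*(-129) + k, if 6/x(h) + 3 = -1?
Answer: 211/2 ≈ 105.50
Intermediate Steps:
k = -88 (k = 8 - 96 = -88)
x(h) = -3/2 (x(h) = 6/(-3 - 1) = 6/(-4) = 6*(-¼) = -3/2)
x(9)*(-129) + k = -3/2*(-129) - 88 = 387/2 - 88 = 211/2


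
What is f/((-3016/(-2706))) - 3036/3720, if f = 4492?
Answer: 470924509/116870 ≈ 4029.5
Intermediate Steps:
f/((-3016/(-2706))) - 3036/3720 = 4492/((-3016/(-2706))) - 3036/3720 = 4492/((-3016*(-1/2706))) - 3036*1/3720 = 4492/(1508/1353) - 253/310 = 4492*(1353/1508) - 253/310 = 1519419/377 - 253/310 = 470924509/116870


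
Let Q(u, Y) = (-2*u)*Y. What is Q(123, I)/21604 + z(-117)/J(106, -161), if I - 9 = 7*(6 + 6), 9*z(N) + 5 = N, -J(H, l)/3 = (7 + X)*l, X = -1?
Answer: -149834921/140868882 ≈ -1.0636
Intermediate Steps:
J(H, l) = -18*l (J(H, l) = -3*(7 - 1)*l = -18*l)
z(N) = -5/9 + N/9
I = 93 (I = 9 + 7*(6 + 6) = 9 + 7*12 = 9 + 84 = 93)
Q(u, Y) = -2*Y*u
Q(123, I)/21604 + z(-117)/J(106, -161) = -2*93*123/21604 + (-5/9 + (⅑)*(-117))/((-18*(-161))) = -22878*1/21604 + (-5/9 - 13)/2898 = -11439/10802 - 122/9*1/2898 = -11439/10802 - 61/13041 = -149834921/140868882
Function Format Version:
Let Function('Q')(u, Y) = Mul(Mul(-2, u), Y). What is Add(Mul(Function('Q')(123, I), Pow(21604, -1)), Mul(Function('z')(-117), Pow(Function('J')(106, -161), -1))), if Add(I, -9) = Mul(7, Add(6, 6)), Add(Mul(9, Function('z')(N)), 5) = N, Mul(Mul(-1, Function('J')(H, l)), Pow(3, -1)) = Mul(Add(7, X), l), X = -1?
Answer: Rational(-149834921, 140868882) ≈ -1.0636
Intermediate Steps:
Function('J')(H, l) = Mul(-18, l) (Function('J')(H, l) = Mul(-3, Mul(Add(7, -1), l)) = Mul(-3, Mul(6, l)) = Mul(-18, l))
Function('z')(N) = Add(Rational(-5, 9), Mul(Rational(1, 9), N))
I = 93 (I = Add(9, Mul(7, Add(6, 6))) = Add(9, Mul(7, 12)) = Add(9, 84) = 93)
Function('Q')(u, Y) = Mul(-2, Y, u)
Add(Mul(Function('Q')(123, I), Pow(21604, -1)), Mul(Function('z')(-117), Pow(Function('J')(106, -161), -1))) = Add(Mul(Mul(-2, 93, 123), Pow(21604, -1)), Mul(Add(Rational(-5, 9), Mul(Rational(1, 9), -117)), Pow(Mul(-18, -161), -1))) = Add(Mul(-22878, Rational(1, 21604)), Mul(Add(Rational(-5, 9), -13), Pow(2898, -1))) = Add(Rational(-11439, 10802), Mul(Rational(-122, 9), Rational(1, 2898))) = Add(Rational(-11439, 10802), Rational(-61, 13041)) = Rational(-149834921, 140868882)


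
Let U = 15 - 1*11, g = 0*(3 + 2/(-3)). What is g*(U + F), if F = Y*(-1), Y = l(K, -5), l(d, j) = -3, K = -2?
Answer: 0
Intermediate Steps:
Y = -3
F = 3 (F = -3*(-1) = 3)
g = 0 (g = 0*(3 + 2*(-1/3)) = 0*(3 - 2/3) = 0*(7/3) = 0)
U = 4 (U = 15 - 11 = 4)
g*(U + F) = 0*(4 + 3) = 0*7 = 0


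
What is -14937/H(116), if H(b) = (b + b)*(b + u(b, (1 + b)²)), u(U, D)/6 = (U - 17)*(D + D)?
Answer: -14937/3772934336 ≈ -3.9590e-6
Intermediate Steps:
u(U, D) = 12*D*(-17 + U) (u(U, D) = 6*((U - 17)*(D + D)) = 6*((-17 + U)*(2*D)) = 6*(2*D*(-17 + U)) = 12*D*(-17 + U))
H(b) = 2*b*(b + 12*(1 + b)²*(-17 + b)) (H(b) = (b + b)*(b + 12*(1 + b)²*(-17 + b)) = (2*b)*(b + 12*(1 + b)²*(-17 + b)) = 2*b*(b + 12*(1 + b)²*(-17 + b)))
-14937/H(116) = -14937*1/(232*(116 + 12*(1 + 116)²*(-17 + 116))) = -14937*1/(232*(116 + 12*117²*99)) = -14937*1/(232*(116 + 12*13689*99)) = -14937*1/(232*(116 + 16262532)) = -14937/(2*116*16262648) = -14937/3772934336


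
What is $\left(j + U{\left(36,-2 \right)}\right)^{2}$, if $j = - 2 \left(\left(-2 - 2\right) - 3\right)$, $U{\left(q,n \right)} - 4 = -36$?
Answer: $324$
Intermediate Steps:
$U{\left(q,n \right)} = -32$ ($U{\left(q,n \right)} = 4 - 36 = -32$)
$j = 14$ ($j = - 2 \left(\left(-2 - 2\right) - 3\right) = - 2 \left(-4 - 3\right) = \left(-2\right) \left(-7\right) = 14$)
$\left(j + U{\left(36,-2 \right)}\right)^{2} = \left(14 - 32\right)^{2} = \left(-18\right)^{2} = 324$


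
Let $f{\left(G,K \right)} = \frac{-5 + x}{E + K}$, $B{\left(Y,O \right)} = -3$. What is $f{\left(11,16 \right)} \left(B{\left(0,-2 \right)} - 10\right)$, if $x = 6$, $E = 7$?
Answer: $- \frac{13}{23} \approx -0.56522$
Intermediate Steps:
$f{\left(G,K \right)} = \frac{1}{7 + K}$ ($f{\left(G,K \right)} = \frac{-5 + 6}{7 + K} = 1 \frac{1}{7 + K} = \frac{1}{7 + K}$)
$f{\left(11,16 \right)} \left(B{\left(0,-2 \right)} - 10\right) = \frac{-3 - 10}{7 + 16} = \frac{1}{23} \left(-13\right) = - \frac{13}{23}$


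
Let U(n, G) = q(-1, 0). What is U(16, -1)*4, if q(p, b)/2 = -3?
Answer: -24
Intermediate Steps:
q(p, b) = -6 (q(p, b) = 2*(-3) = -6)
U(n, G) = -6
U(16, -1)*4 = -6*4 = -24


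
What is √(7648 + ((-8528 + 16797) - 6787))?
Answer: √9130 ≈ 95.551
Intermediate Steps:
√(7648 + ((-8528 + 16797) - 6787)) = √(7648 + (8269 - 6787)) = √(7648 + 1482) = √9130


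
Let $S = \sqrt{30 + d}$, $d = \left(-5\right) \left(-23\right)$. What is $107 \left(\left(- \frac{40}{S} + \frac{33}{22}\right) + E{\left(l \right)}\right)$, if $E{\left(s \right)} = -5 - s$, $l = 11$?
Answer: $- \frac{3103}{2} - \frac{856 \sqrt{145}}{29} \approx -1906.9$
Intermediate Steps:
$d = 115$
$S = \sqrt{145}$ ($S = \sqrt{30 + 115} = \sqrt{145} \approx 12.042$)
$107 \left(\left(- \frac{40}{S} + \frac{33}{22}\right) + E{\left(l \right)}\right) = 107 \left(\left(- \frac{40}{\sqrt{145}} + \frac{33}{22}\right) - 16\right) = 107 \left(\left(- 40 \frac{\sqrt{145}}{145} + 33 \cdot \frac{1}{22}\right) - 16\right) = 107 \left(\left(- \frac{8 \sqrt{145}}{29} + \frac{3}{2}\right) - 16\right) = 107 \left(\left(\frac{3}{2} - \frac{8 \sqrt{145}}{29}\right) - 16\right) = 107 \left(- \frac{29}{2} - \frac{8 \sqrt{145}}{29}\right) = - \frac{3103}{2} - \frac{856 \sqrt{145}}{29}$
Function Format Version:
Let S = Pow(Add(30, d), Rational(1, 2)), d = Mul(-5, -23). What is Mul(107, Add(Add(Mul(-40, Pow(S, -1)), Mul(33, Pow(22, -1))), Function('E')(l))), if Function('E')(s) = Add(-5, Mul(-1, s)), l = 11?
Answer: Add(Rational(-3103, 2), Mul(Rational(-856, 29), Pow(145, Rational(1, 2)))) ≈ -1906.9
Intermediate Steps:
d = 115
S = Pow(145, Rational(1, 2)) (S = Pow(Add(30, 115), Rational(1, 2)) = Pow(145, Rational(1, 2)) ≈ 12.042)
Mul(107, Add(Add(Mul(-40, Pow(S, -1)), Mul(33, Pow(22, -1))), Function('E')(l))) = Mul(107, Add(Add(Mul(-40, Pow(Pow(145, Rational(1, 2)), -1)), Mul(33, Pow(22, -1))), Add(-5, Mul(-1, 11)))) = Mul(107, Add(Add(Mul(-40, Mul(Rational(1, 145), Pow(145, Rational(1, 2)))), Mul(33, Rational(1, 22))), Add(-5, -11))) = Mul(107, Add(Add(Mul(Rational(-8, 29), Pow(145, Rational(1, 2))), Rational(3, 2)), -16)) = Mul(107, Add(Add(Rational(3, 2), Mul(Rational(-8, 29), Pow(145, Rational(1, 2)))), -16)) = Mul(107, Add(Rational(-29, 2), Mul(Rational(-8, 29), Pow(145, Rational(1, 2))))) = Add(Rational(-3103, 2), Mul(Rational(-856, 29), Pow(145, Rational(1, 2))))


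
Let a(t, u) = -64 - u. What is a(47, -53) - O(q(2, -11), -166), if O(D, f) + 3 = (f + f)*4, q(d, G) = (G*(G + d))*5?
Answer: 1320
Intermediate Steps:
q(d, G) = 5*G*(G + d)
O(D, f) = -3 + 8*f (O(D, f) = -3 + (f + f)*4 = -3 + (2*f)*4 = -3 + 8*f)
a(47, -53) - O(q(2, -11), -166) = (-64 - 1*(-53)) - (-3 + 8*(-166)) = (-64 + 53) - (-3 - 1328) = -11 - 1*(-1331) = -11 + 1331 = 1320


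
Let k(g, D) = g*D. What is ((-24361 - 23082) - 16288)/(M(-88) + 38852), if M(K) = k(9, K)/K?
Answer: -63731/38861 ≈ -1.6400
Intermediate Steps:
k(g, D) = D*g
M(K) = 9 (M(K) = (K*9)/K = (9*K)/K = 9)
((-24361 - 23082) - 16288)/(M(-88) + 38852) = ((-24361 - 23082) - 16288)/(9 + 38852) = (-47443 - 16288)/38861 = -63731*1/38861 = -63731/38861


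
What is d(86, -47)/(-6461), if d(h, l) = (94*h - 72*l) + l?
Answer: -11421/6461 ≈ -1.7677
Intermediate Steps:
d(h, l) = -71*l + 94*h (d(h, l) = (-72*l + 94*h) + l = -71*l + 94*h)
d(86, -47)/(-6461) = (-71*(-47) + 94*86)/(-6461) = (3337 + 8084)*(-1/6461) = 11421*(-1/6461) = -11421/6461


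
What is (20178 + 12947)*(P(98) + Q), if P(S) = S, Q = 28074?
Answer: 933197500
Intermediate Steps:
(20178 + 12947)*(P(98) + Q) = (20178 + 12947)*(98 + 28074) = 33125*28172 = 933197500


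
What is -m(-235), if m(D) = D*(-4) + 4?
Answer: -944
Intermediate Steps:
m(D) = 4 - 4*D (m(D) = -4*D + 4 = 4 - 4*D)
-m(-235) = -(4 - 4*(-235)) = -(4 + 940) = -1*944 = -944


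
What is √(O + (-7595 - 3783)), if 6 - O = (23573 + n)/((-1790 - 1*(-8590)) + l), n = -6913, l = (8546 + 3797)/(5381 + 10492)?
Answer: 2*I*√676253464590762158/15421249 ≈ 106.65*I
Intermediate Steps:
l = 12343/15873 ≈ 0.77761
O = 54749754/15421249 (O = 6 - (23573 - 6913)/((-1790 - 1*(-8590)) + 12343/15873) = 6 - 16660/((-1790 + 8590) + 12343/15873) = 6 - 16660/(6800 + 12343/15873) = 6 - 16660/107948743/15873 = 6 - 16660*15873/107948743 = 6 - 1*37777740/15421249 = 6 - 37777740/15421249 = 54749754/15421249 ≈ 3.5503)
√(O + (-7595 - 3783)) = √(54749754/15421249 + (-7595 - 3783)) = √(54749754/15421249 - 11378) = √(-175408221368/15421249) = 2*I*√676253464590762158/15421249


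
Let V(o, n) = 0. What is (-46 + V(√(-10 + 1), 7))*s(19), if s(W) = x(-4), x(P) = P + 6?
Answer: -92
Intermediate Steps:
x(P) = 6 + P
s(W) = 2 (s(W) = 6 - 4 = 2)
(-46 + V(√(-10 + 1), 7))*s(19) = (-46 + 0)*2 = -46*2 = -92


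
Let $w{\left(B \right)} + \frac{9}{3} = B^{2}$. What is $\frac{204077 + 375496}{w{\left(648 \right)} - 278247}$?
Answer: $\frac{193191}{47218} \approx 4.0915$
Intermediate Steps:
$w{\left(B \right)} = -3 + B^{2}$
$\frac{204077 + 375496}{w{\left(648 \right)} - 278247} = \frac{204077 + 375496}{\left(-3 + 648^{2}\right) - 278247} = \frac{579573}{\left(-3 + 419904\right) - 278247} = \frac{579573}{419901 - 278247} = \frac{579573}{141654} = 579573 \cdot \frac{1}{141654} = \frac{193191}{47218}$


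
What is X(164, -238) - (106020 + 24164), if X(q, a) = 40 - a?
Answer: -129906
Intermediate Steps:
X(164, -238) - (106020 + 24164) = (40 - 1*(-238)) - (106020 + 24164) = (40 + 238) - 1*130184 = 278 - 130184 = -129906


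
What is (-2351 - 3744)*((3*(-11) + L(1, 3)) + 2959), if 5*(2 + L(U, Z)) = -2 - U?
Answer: -17818123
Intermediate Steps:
L(U, Z) = -12/5 - U/5 (L(U, Z) = -2 + (-2 - U)/5 = -2 + (-⅖ - U/5) = -12/5 - U/5)
(-2351 - 3744)*((3*(-11) + L(1, 3)) + 2959) = (-2351 - 3744)*((3*(-11) + (-12/5 - ⅕*1)) + 2959) = -6095*((-33 + (-12/5 - ⅕)) + 2959) = -6095*((-33 - 13/5) + 2959) = -6095*(-178/5 + 2959) = -6095*14617/5 = -17818123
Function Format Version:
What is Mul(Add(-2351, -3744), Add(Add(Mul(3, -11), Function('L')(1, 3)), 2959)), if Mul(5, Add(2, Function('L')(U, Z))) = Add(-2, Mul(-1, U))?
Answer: -17818123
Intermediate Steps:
Function('L')(U, Z) = Add(Rational(-12, 5), Mul(Rational(-1, 5), U)) (Function('L')(U, Z) = Add(-2, Mul(Rational(1, 5), Add(-2, Mul(-1, U)))) = Add(-2, Add(Rational(-2, 5), Mul(Rational(-1, 5), U))) = Add(Rational(-12, 5), Mul(Rational(-1, 5), U)))
Mul(Add(-2351, -3744), Add(Add(Mul(3, -11), Function('L')(1, 3)), 2959)) = Mul(Add(-2351, -3744), Add(Add(Mul(3, -11), Add(Rational(-12, 5), Mul(Rational(-1, 5), 1))), 2959)) = Mul(-6095, Add(Add(-33, Add(Rational(-12, 5), Rational(-1, 5))), 2959)) = Mul(-6095, Add(Add(-33, Rational(-13, 5)), 2959)) = Mul(-6095, Add(Rational(-178, 5), 2959)) = Mul(-6095, Rational(14617, 5)) = -17818123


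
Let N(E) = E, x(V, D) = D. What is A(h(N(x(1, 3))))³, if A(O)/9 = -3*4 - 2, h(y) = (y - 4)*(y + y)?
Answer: -2000376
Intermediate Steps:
h(y) = 2*y*(-4 + y) (h(y) = (-4 + y)*(2*y) = 2*y*(-4 + y))
A(O) = -126 (A(O) = 9*(-3*4 - 2) = 9*(-12 - 2) = 9*(-14) = -126)
A(h(N(x(1, 3))))³ = (-126)³ = -2000376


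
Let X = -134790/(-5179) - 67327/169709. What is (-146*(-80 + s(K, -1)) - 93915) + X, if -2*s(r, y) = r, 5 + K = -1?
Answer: -72640667431526/878922911 ≈ -82647.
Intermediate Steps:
K = -6 (K = -5 - 1 = -6)
s(r, y) = -r/2
X = 22526389577/878922911 (X = -134790*(-1/5179) - 67327*1/169709 = 134790/5179 - 67327/169709 = 22526389577/878922911 ≈ 25.630)
(-146*(-80 + s(K, -1)) - 93915) + X = (-146*(-80 - ½*(-6)) - 93915) + 22526389577/878922911 = (-146*(-80 + 3) - 93915) + 22526389577/878922911 = (-146*(-77) - 93915) + 22526389577/878922911 = (11242 - 93915) + 22526389577/878922911 = -82673 + 22526389577/878922911 = -72640667431526/878922911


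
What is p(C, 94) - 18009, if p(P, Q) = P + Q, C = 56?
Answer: -17859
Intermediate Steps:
p(C, 94) - 18009 = (56 + 94) - 18009 = 150 - 18009 = -17859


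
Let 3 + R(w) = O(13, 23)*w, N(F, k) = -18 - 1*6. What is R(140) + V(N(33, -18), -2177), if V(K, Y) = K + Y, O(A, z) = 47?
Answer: 4376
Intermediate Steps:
N(F, k) = -24 (N(F, k) = -18 - 6 = -24)
R(w) = -3 + 47*w
R(140) + V(N(33, -18), -2177) = (-3 + 47*140) + (-24 - 2177) = (-3 + 6580) - 2201 = 6577 - 2201 = 4376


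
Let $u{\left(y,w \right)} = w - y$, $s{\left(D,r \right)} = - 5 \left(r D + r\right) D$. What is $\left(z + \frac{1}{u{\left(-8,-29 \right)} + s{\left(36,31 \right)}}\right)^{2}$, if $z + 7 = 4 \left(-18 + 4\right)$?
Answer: $\frac{169215972956416}{42634403361} \approx 3969.0$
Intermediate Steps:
$s{\left(D,r \right)} = D \left(- 5 r - 5 D r\right)$ ($s{\left(D,r \right)} = - 5 \left(D r + r\right) D = - 5 \left(r + D r\right) D = \left(- 5 r - 5 D r\right) D = D \left(- 5 r - 5 D r\right)$)
$z = -63$ ($z = -7 + 4 \left(-18 + 4\right) = -7 + 4 \left(-14\right) = -7 - 56 = -63$)
$\left(z + \frac{1}{u{\left(-8,-29 \right)} + s{\left(36,31 \right)}}\right)^{2} = \left(-63 + \frac{1}{\left(-29 - -8\right) - 180 \cdot 31 \left(1 + 36\right)}\right)^{2} = \left(-63 + \frac{1}{\left(-29 + 8\right) - 180 \cdot 31 \cdot 37}\right)^{2} = \left(-63 + \frac{1}{-21 - 206460}\right)^{2} = \left(-63 + \frac{1}{-206481}\right)^{2} = \left(-63 - \frac{1}{206481}\right)^{2} = \left(- \frac{13008304}{206481}\right)^{2} = \frac{169215972956416}{42634403361}$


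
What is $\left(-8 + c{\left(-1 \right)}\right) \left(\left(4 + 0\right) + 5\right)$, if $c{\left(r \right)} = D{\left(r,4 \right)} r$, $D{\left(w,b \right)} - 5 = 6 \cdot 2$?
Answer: $-225$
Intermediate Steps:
$D{\left(w,b \right)} = 17$ ($D{\left(w,b \right)} = 5 + 6 \cdot 2 = 5 + 12 = 17$)
$c{\left(r \right)} = 17 r$
$\left(-8 + c{\left(-1 \right)}\right) \left(\left(4 + 0\right) + 5\right) = \left(-8 + 17 \left(-1\right)\right) \left(\left(4 + 0\right) + 5\right) = \left(-8 - 17\right) \left(4 + 5\right) = \left(-25\right) 9 = -225$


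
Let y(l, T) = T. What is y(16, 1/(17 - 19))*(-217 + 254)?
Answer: -37/2 ≈ -18.500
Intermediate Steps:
y(16, 1/(17 - 19))*(-217 + 254) = (-217 + 254)/(17 - 19) = 37/(-2) = -½*37 = -37/2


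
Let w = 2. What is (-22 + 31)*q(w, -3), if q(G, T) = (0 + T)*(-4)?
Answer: 108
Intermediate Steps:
q(G, T) = -4*T (q(G, T) = T*(-4) = -4*T)
(-22 + 31)*q(w, -3) = (-22 + 31)*(-4*(-3)) = 9*12 = 108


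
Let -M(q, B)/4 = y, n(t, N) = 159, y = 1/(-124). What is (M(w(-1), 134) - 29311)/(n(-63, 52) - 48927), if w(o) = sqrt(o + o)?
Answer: 9465/15748 ≈ 0.60103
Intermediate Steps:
y = -1/124 ≈ -0.0080645
w(o) = sqrt(2)*sqrt(o) (w(o) = sqrt(2*o) = sqrt(2)*sqrt(o))
M(q, B) = 1/31 (M(q, B) = -4*(-1/124) = 1/31)
(M(w(-1), 134) - 29311)/(n(-63, 52) - 48927) = (1/31 - 29311)/(159 - 48927) = -908640/31/(-48768) = -908640/31*(-1/48768) = 9465/15748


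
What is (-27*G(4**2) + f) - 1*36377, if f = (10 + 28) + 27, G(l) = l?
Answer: -36744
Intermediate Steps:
f = 65 (f = 38 + 27 = 65)
(-27*G(4**2) + f) - 1*36377 = (-27*4**2 + 65) - 1*36377 = (-27*16 + 65) - 36377 = (-432 + 65) - 36377 = -367 - 36377 = -36744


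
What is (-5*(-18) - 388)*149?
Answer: -44402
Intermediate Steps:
(-5*(-18) - 388)*149 = (90 - 388)*149 = -298*149 = -44402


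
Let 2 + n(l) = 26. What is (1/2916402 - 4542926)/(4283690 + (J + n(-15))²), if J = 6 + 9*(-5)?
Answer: -13248998472251/12493618273830 ≈ -1.0605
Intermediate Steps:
n(l) = 24 (n(l) = -2 + 26 = 24)
J = -39 (J = 6 - 45 = -39)
(1/2916402 - 4542926)/(4283690 + (J + n(-15))²) = (1/2916402 - 4542926)/(4283690 + (-39 + 24)²) = (1/2916402 - 4542926)/(4283690 + (-15)²) = -13248998472251/(2916402*(4283690 + 225)) = -13248998472251/2916402/4283915 = -13248998472251/2916402*1/4283915 = -13248998472251/12493618273830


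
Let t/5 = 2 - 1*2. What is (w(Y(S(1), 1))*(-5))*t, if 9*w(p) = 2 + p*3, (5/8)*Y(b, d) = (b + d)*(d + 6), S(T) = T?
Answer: 0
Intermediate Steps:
Y(b, d) = 8*(6 + d)*(b + d)/5 (Y(b, d) = 8*((b + d)*(d + 6))/5 = 8*((b + d)*(6 + d))/5 = 8*((6 + d)*(b + d))/5 = 8*(6 + d)*(b + d)/5)
w(p) = 2/9 + p/3 (w(p) = (2 + p*3)/9 = (2 + 3*p)/9 = 2/9 + p/3)
t = 0 (t = 5*(2 - 1*2) = 5*(2 - 2) = 5*0 = 0)
(w(Y(S(1), 1))*(-5))*t = ((2/9 + ((8/5)*1² + (48/5)*1 + (48/5)*1 + (8/5)*1*1)/3)*(-5))*0 = ((2/9 + ((8/5)*1 + 48/5 + 48/5 + 8/5)/3)*(-5))*0 = ((2/9 + (8/5 + 48/5 + 48/5 + 8/5)/3)*(-5))*0 = ((2/9 + (⅓)*(112/5))*(-5))*0 = ((2/9 + 112/15)*(-5))*0 = ((346/45)*(-5))*0 = -346/9*0 = 0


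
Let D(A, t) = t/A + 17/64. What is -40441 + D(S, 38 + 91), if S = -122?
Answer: -157884755/3904 ≈ -40442.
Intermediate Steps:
D(A, t) = 17/64 + t/A (D(A, t) = t/A + 17*(1/64) = t/A + 17/64 = 17/64 + t/A)
-40441 + D(S, 38 + 91) = -40441 + (17/64 + (38 + 91)/(-122)) = -40441 + (17/64 + 129*(-1/122)) = -40441 + (17/64 - 129/122) = -40441 - 3091/3904 = -157884755/3904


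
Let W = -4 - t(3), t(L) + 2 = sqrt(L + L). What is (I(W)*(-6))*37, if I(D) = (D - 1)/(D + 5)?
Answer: 1110 + 444*sqrt(6) ≈ 2197.6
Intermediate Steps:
t(L) = -2 + sqrt(2)*sqrt(L) (t(L) = -2 + sqrt(L + L) = -2 + sqrt(2*L) = -2 + sqrt(2)*sqrt(L))
W = -2 - sqrt(6) (W = -4 - (-2 + sqrt(2)*sqrt(3)) = -4 - (-2 + sqrt(6)) = -4 + (2 - sqrt(6)) = -2 - sqrt(6) ≈ -4.4495)
I(D) = (-1 + D)/(5 + D)
(I(W)*(-6))*37 = (((-1 + (-2 - sqrt(6)))/(5 + (-2 - sqrt(6))))*(-6))*37 = (((-3 - sqrt(6))/(3 - sqrt(6)))*(-6))*37 = -6*(-3 - sqrt(6))/(3 - sqrt(6))*37 = -222*(-3 - sqrt(6))/(3 - sqrt(6))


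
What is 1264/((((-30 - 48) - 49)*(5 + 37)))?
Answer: -632/2667 ≈ -0.23697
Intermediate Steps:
1264/((((-30 - 48) - 49)*(5 + 37))) = 1264/(((-78 - 49)*42)) = 1264/((-127*42)) = 1264/(-5334) = 1264*(-1/5334) = -632/2667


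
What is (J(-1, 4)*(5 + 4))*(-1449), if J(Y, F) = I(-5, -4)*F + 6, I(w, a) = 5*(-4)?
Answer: 965034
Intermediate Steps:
I(w, a) = -20
J(Y, F) = 6 - 20*F (J(Y, F) = -20*F + 6 = 6 - 20*F)
(J(-1, 4)*(5 + 4))*(-1449) = ((6 - 20*4)*(5 + 4))*(-1449) = ((6 - 80)*9)*(-1449) = -74*9*(-1449) = -666*(-1449) = 965034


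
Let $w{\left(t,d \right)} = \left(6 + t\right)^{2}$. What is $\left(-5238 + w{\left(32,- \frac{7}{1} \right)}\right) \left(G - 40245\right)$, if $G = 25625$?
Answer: $55468280$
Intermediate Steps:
$\left(-5238 + w{\left(32,- \frac{7}{1} \right)}\right) \left(G - 40245\right) = \left(-5238 + \left(6 + 32\right)^{2}\right) \left(25625 - 40245\right) = \left(-5238 + 38^{2}\right) \left(-14620\right) = \left(-5238 + 1444\right) \left(-14620\right) = \left(-3794\right) \left(-14620\right) = 55468280$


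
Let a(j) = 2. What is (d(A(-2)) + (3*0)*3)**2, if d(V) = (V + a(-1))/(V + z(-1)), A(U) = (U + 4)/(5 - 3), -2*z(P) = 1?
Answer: 36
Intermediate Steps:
z(P) = -1/2 (z(P) = -1/2*1 = -1/2)
A(U) = 2 + U/2 (A(U) = (4 + U)/2 = (4 + U)*(1/2) = 2 + U/2)
d(V) = (2 + V)/(-1/2 + V) (d(V) = (V + 2)/(V - 1/2) = (2 + V)/(-1/2 + V))
(d(A(-2)) + (3*0)*3)**2 = (2*(2 + (2 + (1/2)*(-2)))/(-1 + 2*(2 + (1/2)*(-2))) + (3*0)*3)**2 = (2*(2 + (2 - 1))/(-1 + 2*(2 - 1)) + 0*3)**2 = (2*(2 + 1)/(-1 + 2*1) + 0)**2 = (2*3/(-1 + 2) + 0)**2 = (2*3/1 + 0)**2 = (2*1*3 + 0)**2 = (6 + 0)**2 = 6**2 = 36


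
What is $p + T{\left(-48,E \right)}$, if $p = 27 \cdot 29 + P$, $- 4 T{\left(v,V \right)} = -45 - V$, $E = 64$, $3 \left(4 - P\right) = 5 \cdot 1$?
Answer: $\frac{9751}{12} \approx 812.58$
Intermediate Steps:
$P = \frac{7}{3}$ ($P = 4 - \frac{5 \cdot 1}{3} = 4 - \frac{5}{3} = \frac{7}{3} \approx 2.3333$)
$T{\left(v,V \right)} = \frac{45}{4} + \frac{V}{4}$ ($T{\left(v,V \right)} = - \frac{-45 - V}{4} = \frac{45}{4} + \frac{V}{4}$)
$p = \frac{2356}{3}$ ($p = 27 \cdot 29 + \frac{7}{3} = 783 + \frac{7}{3} = \frac{2356}{3} \approx 785.33$)
$p + T{\left(-48,E \right)} = \frac{2356}{3} + \left(\frac{45}{4} + \frac{1}{4} \cdot 64\right) = \frac{2356}{3} + \left(\frac{45}{4} + 16\right) = \frac{2356}{3} + \frac{109}{4} = \frac{9751}{12}$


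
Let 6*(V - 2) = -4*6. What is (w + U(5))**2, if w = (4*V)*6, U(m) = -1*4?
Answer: 2704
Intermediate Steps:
U(m) = -4
V = -2 (V = 2 + (-4*6)/6 = 2 + (1/6)*(-24) = 2 - 4 = -2)
w = -48 (w = (4*(-2))*6 = -8*6 = -48)
(w + U(5))**2 = (-48 - 4)**2 = (-52)**2 = 2704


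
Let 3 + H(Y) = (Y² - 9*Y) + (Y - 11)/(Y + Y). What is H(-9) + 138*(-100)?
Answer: -122759/9 ≈ -13640.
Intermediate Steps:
H(Y) = -3 + Y² - 9*Y + (-11 + Y)/(2*Y) (H(Y) = -3 + ((Y² - 9*Y) + (Y - 11)/(Y + Y)) = -3 + ((Y² - 9*Y) + (-11 + Y)/((2*Y))) = -3 + ((Y² - 9*Y) + (-11 + Y)*(1/(2*Y))) = -3 + ((Y² - 9*Y) + (-11 + Y)/(2*Y)) = -3 + (Y² - 9*Y + (-11 + Y)/(2*Y)) = -3 + Y² - 9*Y + (-11 + Y)/(2*Y))
H(-9) + 138*(-100) = (-5/2 + (-9)² - 9*(-9) - 11/2/(-9)) + 138*(-100) = (-5/2 + 81 + 81 - 11/2*(-⅑)) - 13800 = (-5/2 + 81 + 81 + 11/18) - 13800 = 1441/9 - 13800 = -122759/9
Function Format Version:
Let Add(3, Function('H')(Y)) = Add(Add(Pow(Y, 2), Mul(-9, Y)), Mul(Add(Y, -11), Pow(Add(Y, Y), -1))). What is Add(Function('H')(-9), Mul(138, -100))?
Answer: Rational(-122759, 9) ≈ -13640.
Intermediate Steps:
Function('H')(Y) = Add(-3, Pow(Y, 2), Mul(-9, Y), Mul(Rational(1, 2), Pow(Y, -1), Add(-11, Y))) (Function('H')(Y) = Add(-3, Add(Add(Pow(Y, 2), Mul(-9, Y)), Mul(Add(Y, -11), Pow(Add(Y, Y), -1)))) = Add(-3, Add(Add(Pow(Y, 2), Mul(-9, Y)), Mul(Add(-11, Y), Pow(Mul(2, Y), -1)))) = Add(-3, Add(Add(Pow(Y, 2), Mul(-9, Y)), Mul(Add(-11, Y), Mul(Rational(1, 2), Pow(Y, -1))))) = Add(-3, Add(Add(Pow(Y, 2), Mul(-9, Y)), Mul(Rational(1, 2), Pow(Y, -1), Add(-11, Y)))) = Add(-3, Add(Pow(Y, 2), Mul(-9, Y), Mul(Rational(1, 2), Pow(Y, -1), Add(-11, Y)))) = Add(-3, Pow(Y, 2), Mul(-9, Y), Mul(Rational(1, 2), Pow(Y, -1), Add(-11, Y))))
Add(Function('H')(-9), Mul(138, -100)) = Add(Add(Rational(-5, 2), Pow(-9, 2), Mul(-9, -9), Mul(Rational(-11, 2), Pow(-9, -1))), Mul(138, -100)) = Add(Add(Rational(-5, 2), 81, 81, Mul(Rational(-11, 2), Rational(-1, 9))), -13800) = Add(Add(Rational(-5, 2), 81, 81, Rational(11, 18)), -13800) = Add(Rational(1441, 9), -13800) = Rational(-122759, 9)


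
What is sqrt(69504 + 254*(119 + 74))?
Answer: sqrt(118526) ≈ 344.28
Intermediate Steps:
sqrt(69504 + 254*(119 + 74)) = sqrt(69504 + 254*193) = sqrt(69504 + 49022) = sqrt(118526)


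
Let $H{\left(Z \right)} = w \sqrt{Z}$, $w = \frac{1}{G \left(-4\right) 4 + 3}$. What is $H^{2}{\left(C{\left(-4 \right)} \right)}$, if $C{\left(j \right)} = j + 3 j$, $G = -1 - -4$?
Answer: $- \frac{16}{2025} \approx -0.0079012$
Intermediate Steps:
$G = 3$ ($G = -1 + 4 = 3$)
$C{\left(j \right)} = 4 j$
$w = - \frac{1}{45}$ ($w = \frac{1}{3 \left(-4\right) 4 + 3} = \frac{1}{\left(-12\right) 4 + 3} = \frac{1}{-48 + 3} = \frac{1}{-45} = - \frac{1}{45} \approx -0.022222$)
$H{\left(Z \right)} = - \frac{\sqrt{Z}}{45}$
$H^{2}{\left(C{\left(-4 \right)} \right)} = \left(- \frac{\sqrt{4 \left(-4\right)}}{45}\right)^{2} = \left(- \frac{\sqrt{-16}}{45}\right)^{2} = \left(- \frac{4 i}{45}\right)^{2} = - \frac{16}{2025}$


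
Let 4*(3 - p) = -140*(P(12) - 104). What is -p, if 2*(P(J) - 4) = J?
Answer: 3287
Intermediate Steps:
P(J) = 4 + J/2
p = -3287 (p = 3 - (-35)*((4 + (½)*12) - 104) = 3 - (-35)*((4 + 6) - 104) = 3 - (-35)*(10 - 104) = 3 - (-35)*(-94) = 3 - ¼*13160 = 3 - 3290 = -3287)
-p = -1*(-3287) = 3287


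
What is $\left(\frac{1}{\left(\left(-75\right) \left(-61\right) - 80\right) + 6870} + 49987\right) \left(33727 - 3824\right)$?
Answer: $\frac{16987961761168}{11365} \approx 1.4948 \cdot 10^{9}$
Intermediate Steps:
$\left(\frac{1}{\left(\left(-75\right) \left(-61\right) - 80\right) + 6870} + 49987\right) \left(33727 - 3824\right) = \left(\frac{1}{\left(4575 - 80\right) + 6870} + 49987\right) \left(33727 - 3824\right) = \left(\frac{1}{4495 + 6870} + 49987\right) \left(33727 - 3824\right) = \left(\frac{1}{11365} + 49987\right) 29903 = \frac{568102256}{11365} \cdot 29903 = \frac{16987961761168}{11365}$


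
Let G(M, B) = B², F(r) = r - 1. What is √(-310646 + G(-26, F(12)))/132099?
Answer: 5*I*√12421/132099 ≈ 0.0042184*I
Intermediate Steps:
F(r) = -1 + r
√(-310646 + G(-26, F(12)))/132099 = √(-310646 + (-1 + 12)²)/132099 = √(-310646 + 11²)*(1/132099) = √(-310646 + 121)*(1/132099) = √(-310525)*(1/132099) = (5*I*√12421)*(1/132099) = 5*I*√12421/132099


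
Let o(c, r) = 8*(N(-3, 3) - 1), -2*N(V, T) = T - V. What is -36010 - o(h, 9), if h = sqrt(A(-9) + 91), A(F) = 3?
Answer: -35978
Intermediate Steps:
N(V, T) = V/2 - T/2 (N(V, T) = -(T - V)/2 = V/2 - T/2)
h = sqrt(94) (h = sqrt(3 + 91) = sqrt(94) ≈ 9.6954)
o(c, r) = -32 (o(c, r) = 8*(((1/2)*(-3) - 1/2*3) - 1) = 8*((-3/2 - 3/2) - 1) = 8*(-3 - 1) = 8*(-4) = -32)
-36010 - o(h, 9) = -36010 - 1*(-32) = -36010 + 32 = -35978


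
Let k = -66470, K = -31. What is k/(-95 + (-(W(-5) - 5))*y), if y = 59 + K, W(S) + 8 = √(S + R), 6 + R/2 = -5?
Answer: -17880430/93529 - 5583480*I*√3/93529 ≈ -191.18 - 103.4*I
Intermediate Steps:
R = -22 (R = -12 + 2*(-5) = -12 - 10 = -22)
W(S) = -8 + √(-22 + S) (W(S) = -8 + √(S - 22) = -8 + √(-22 + S))
y = 28 (y = 59 - 31 = 28)
k/(-95 + (-(W(-5) - 5))*y) = -66470/(-95 - ((-8 + √(-22 - 5)) - 5)*28) = -66470/(-95 - ((-8 + √(-27)) - 5)*28) = -66470/(-95 - ((-8 + 3*I*√3) - 5)*28) = -66470/(-95 - (-13 + 3*I*√3)*28) = -66470/(-95 + (13 - 3*I*√3)*28) = -66470/(-95 + (364 - 84*I*√3)) = -66470/(269 - 84*I*√3)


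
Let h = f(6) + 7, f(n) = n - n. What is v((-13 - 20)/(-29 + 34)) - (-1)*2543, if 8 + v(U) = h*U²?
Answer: 70998/25 ≈ 2839.9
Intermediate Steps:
f(n) = 0
h = 7 (h = 0 + 7 = 7)
v(U) = -8 + 7*U²
v((-13 - 20)/(-29 + 34)) - (-1)*2543 = (-8 + 7*((-13 - 20)/(-29 + 34))²) - (-1)*2543 = (-8 + 7*(-33/5)²) - 1*(-2543) = (-8 + 7*(-33*⅕)²) + 2543 = (-8 + 7*(-33/5)²) + 2543 = (-8 + 7*(1089/25)) + 2543 = (-8 + 7623/25) + 2543 = 7423/25 + 2543 = 70998/25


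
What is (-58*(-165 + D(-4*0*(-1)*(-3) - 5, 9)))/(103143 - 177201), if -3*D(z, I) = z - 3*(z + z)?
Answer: -15080/111087 ≈ -0.13575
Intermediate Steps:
D(z, I) = 5*z/3 (D(z, I) = -(z - 3*(z + z))/3 = -(z - 6*z)/3 = -(-5)*z/3 = 5*z/3)
(-58*(-165 + D(-4*0*(-1)*(-3) - 5, 9)))/(103143 - 177201) = (-58*(-165 + 5*(-4*0*(-1)*(-3) - 5)/3))/(103143 - 177201) = -58*(-165 + 5*(-0*(-3) - 5)/3)/(-74058) = -58*(-165 + 5*(-4*0 - 5)/3)*(-1/74058) = -58*(-165 + 5*(0 - 5)/3)*(-1/74058) = -58*(-165 + (5/3)*(-5))*(-1/74058) = -58*(-165 - 25/3)*(-1/74058) = -58*(-520/3)*(-1/74058) = (30160/3)*(-1/74058) = -15080/111087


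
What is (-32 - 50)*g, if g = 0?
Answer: 0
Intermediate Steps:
(-32 - 50)*g = (-32 - 50)*0 = -82*0 = 0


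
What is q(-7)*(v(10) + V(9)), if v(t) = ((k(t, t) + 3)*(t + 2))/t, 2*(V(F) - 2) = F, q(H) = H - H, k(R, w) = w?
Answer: 0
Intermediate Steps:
q(H) = 0
V(F) = 2 + F/2
v(t) = (2 + t)*(3 + t)/t (v(t) = ((t + 3)*(t + 2))/t = ((3 + t)*(2 + t))/t = ((2 + t)*(3 + t))/t = (2 + t)*(3 + t)/t)
q(-7)*(v(10) + V(9)) = 0*((5 + 10 + 6/10) + (2 + (1/2)*9)) = 0*((5 + 10 + 6*(1/10)) + (2 + 9/2)) = 0*((5 + 10 + 3/5) + 13/2) = 0*(78/5 + 13/2) = 0*(221/10) = 0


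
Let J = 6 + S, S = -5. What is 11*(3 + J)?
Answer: 44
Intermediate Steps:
J = 1 (J = 6 - 5 = 1)
11*(3 + J) = 11*(3 + 1) = 11*4 = 44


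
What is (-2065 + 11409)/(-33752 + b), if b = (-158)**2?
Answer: -2336/2197 ≈ -1.0633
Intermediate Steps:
b = 24964
(-2065 + 11409)/(-33752 + b) = (-2065 + 11409)/(-33752 + 24964) = 9344/(-8788) = 9344*(-1/8788) = -2336/2197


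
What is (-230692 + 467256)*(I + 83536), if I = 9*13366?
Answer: 48218840120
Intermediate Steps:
I = 120294
(-230692 + 467256)*(I + 83536) = (-230692 + 467256)*(120294 + 83536) = 236564*203830 = 48218840120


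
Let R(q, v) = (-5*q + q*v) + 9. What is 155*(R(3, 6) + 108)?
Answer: 18600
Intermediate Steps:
R(q, v) = 9 - 5*q + q*v
155*(R(3, 6) + 108) = 155*((9 - 5*3 + 3*6) + 108) = 155*((9 - 15 + 18) + 108) = 155*(12 + 108) = 155*120 = 18600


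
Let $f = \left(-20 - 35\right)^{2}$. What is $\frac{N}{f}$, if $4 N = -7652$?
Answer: $- \frac{1913}{3025} \approx -0.6324$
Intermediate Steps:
$N = -1913$ ($N = \frac{1}{4} \left(-7652\right) = -1913$)
$f = 3025$ ($f = \left(-55\right)^{2} = 3025$)
$\frac{N}{f} = - \frac{1913}{3025}$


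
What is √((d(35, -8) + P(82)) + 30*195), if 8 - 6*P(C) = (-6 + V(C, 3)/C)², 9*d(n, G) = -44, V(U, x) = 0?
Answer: 2*√13141/3 ≈ 76.423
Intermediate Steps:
d(n, G) = -44/9 (d(n, G) = (⅑)*(-44) = -44/9)
P(C) = -14/3 (P(C) = 4/3 - (-6 + 0/C)²/6 = 4/3 - (-6 + 0)²/6 = 4/3 - ⅙*(-6)² = 4/3 - ⅙*36 = 4/3 - 6 = -14/3)
√((d(35, -8) + P(82)) + 30*195) = √((-44/9 - 14/3) + 30*195) = √(-86/9 + 5850) = √(52564/9) = 2*√13141/3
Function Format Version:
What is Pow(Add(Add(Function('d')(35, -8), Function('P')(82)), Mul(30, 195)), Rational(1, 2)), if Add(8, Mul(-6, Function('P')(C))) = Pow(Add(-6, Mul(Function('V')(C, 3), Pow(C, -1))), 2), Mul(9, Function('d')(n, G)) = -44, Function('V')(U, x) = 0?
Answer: Mul(Rational(2, 3), Pow(13141, Rational(1, 2))) ≈ 76.423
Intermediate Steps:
Function('d')(n, G) = Rational(-44, 9) (Function('d')(n, G) = Mul(Rational(1, 9), -44) = Rational(-44, 9))
Function('P')(C) = Rational(-14, 3) (Function('P')(C) = Add(Rational(4, 3), Mul(Rational(-1, 6), Pow(Add(-6, Mul(0, Pow(C, -1))), 2))) = Add(Rational(4, 3), Mul(Rational(-1, 6), Pow(Add(-6, 0), 2))) = Add(Rational(4, 3), Mul(Rational(-1, 6), Pow(-6, 2))) = Add(Rational(4, 3), Mul(Rational(-1, 6), 36)) = Add(Rational(4, 3), -6) = Rational(-14, 3))
Pow(Add(Add(Function('d')(35, -8), Function('P')(82)), Mul(30, 195)), Rational(1, 2)) = Pow(Add(Add(Rational(-44, 9), Rational(-14, 3)), Mul(30, 195)), Rational(1, 2)) = Pow(Add(Rational(-86, 9), 5850), Rational(1, 2)) = Pow(Rational(52564, 9), Rational(1, 2)) = Mul(Rational(2, 3), Pow(13141, Rational(1, 2)))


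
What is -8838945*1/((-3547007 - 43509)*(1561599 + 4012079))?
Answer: 8838945/20012380037848 ≈ 4.4167e-7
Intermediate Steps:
-8838945*1/((-3547007 - 43509)*(1561599 + 4012079)) = -8838945/(5573678*(-3590516)) = -8838945/(-20012380037848) = -8838945*(-1/20012380037848) = 8838945/20012380037848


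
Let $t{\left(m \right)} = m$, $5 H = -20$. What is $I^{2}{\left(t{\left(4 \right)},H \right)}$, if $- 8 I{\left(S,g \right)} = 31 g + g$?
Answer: $256$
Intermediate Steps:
$H = -4$ ($H = \frac{1}{5} \left(-20\right) = -4$)
$I{\left(S,g \right)} = - 4 g$ ($I{\left(S,g \right)} = - \frac{31 g + g}{8} = - \frac{32 g}{8} = - 4 g$)
$I^{2}{\left(t{\left(4 \right)},H \right)} = \left(\left(-4\right) \left(-4\right)\right)^{2} = 16^{2} = 256$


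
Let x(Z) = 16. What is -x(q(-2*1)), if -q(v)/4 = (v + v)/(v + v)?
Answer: -16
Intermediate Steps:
q(v) = -4 (q(v) = -4*(v + v)/(v + v) = -4*2*v/(2*v) = -4*2*v*1/(2*v) = -4*1 = -4)
-x(q(-2*1)) = -1*16 = -16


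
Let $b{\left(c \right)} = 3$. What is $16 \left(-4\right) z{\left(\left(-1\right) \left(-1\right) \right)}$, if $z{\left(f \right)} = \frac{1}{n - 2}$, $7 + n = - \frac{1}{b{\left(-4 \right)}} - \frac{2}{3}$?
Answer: $\frac{32}{5} \approx 6.4$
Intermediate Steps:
$n = -8$ ($n = -7 - \left(\frac{1}{3} + \frac{2}{3}\right) = -7 - 1 = -8$)
$z{\left(f \right)} = - \frac{1}{10}$ ($z{\left(f \right)} = \frac{1}{-8 - 2} = \frac{1}{-10} = - \frac{1}{10}$)
$16 \left(-4\right) z{\left(\left(-1\right) \left(-1\right) \right)} = 16 \left(-4\right) \left(- \frac{1}{10}\right) = \left(-64\right) \left(- \frac{1}{10}\right) = \frac{32}{5}$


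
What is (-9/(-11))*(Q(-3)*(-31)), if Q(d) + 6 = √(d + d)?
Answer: 1674/11 - 279*I*√6/11 ≈ 152.18 - 62.128*I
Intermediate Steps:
Q(d) = -6 + √2*√d (Q(d) = -6 + √(d + d) = -6 + √(2*d) = -6 + √2*√d)
(-9/(-11))*(Q(-3)*(-31)) = (-9/(-11))*((-6 + √2*√(-3))*(-31)) = (-9*(-1/11))*((-6 + √2*(I*√3))*(-31)) = 9*((-6 + I*√6)*(-31))/11 = 9*(186 - 31*I*√6)/11 = 1674/11 - 279*I*√6/11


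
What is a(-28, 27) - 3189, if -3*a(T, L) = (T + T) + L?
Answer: -9538/3 ≈ -3179.3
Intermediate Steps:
a(T, L) = -2*T/3 - L/3 (a(T, L) = -((T + T) + L)/3 = -(2*T + L)/3 = -(L + 2*T)/3 = -2*T/3 - L/3)
a(-28, 27) - 3189 = (-⅔*(-28) - ⅓*27) - 3189 = (56/3 - 9) - 3189 = 29/3 - 3189 = -9538/3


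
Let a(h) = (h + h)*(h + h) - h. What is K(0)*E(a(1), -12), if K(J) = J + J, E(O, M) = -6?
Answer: 0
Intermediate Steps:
a(h) = -h + 4*h² (a(h) = (2*h)*(2*h) - h = 4*h² - h = -h + 4*h²)
K(J) = 2*J
K(0)*E(a(1), -12) = (2*0)*(-6) = 0*(-6) = 0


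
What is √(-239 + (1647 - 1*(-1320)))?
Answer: 2*√682 ≈ 52.230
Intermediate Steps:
√(-239 + (1647 - 1*(-1320))) = √(-239 + (1647 + 1320)) = √(-239 + 2967) = √2728 = 2*√682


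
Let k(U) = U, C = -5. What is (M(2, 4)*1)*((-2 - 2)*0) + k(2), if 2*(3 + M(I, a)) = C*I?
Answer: 2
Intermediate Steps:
M(I, a) = -3 - 5*I/2 (M(I, a) = -3 + (-5*I)/2 = -3 - 5*I/2)
(M(2, 4)*1)*((-2 - 2)*0) + k(2) = ((-3 - 5/2*2)*1)*((-2 - 2)*0) + 2 = ((-3 - 5)*1)*(-4*0) + 2 = -8*1*0 + 2 = -8*0 + 2 = 0 + 2 = 2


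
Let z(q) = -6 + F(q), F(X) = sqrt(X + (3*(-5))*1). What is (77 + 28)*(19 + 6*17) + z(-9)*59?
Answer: 12351 + 118*I*sqrt(6) ≈ 12351.0 + 289.04*I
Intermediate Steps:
F(X) = sqrt(-15 + X) (F(X) = sqrt(X - 15*1) = sqrt(X - 15) = sqrt(-15 + X))
z(q) = -6 + sqrt(-15 + q)
(77 + 28)*(19 + 6*17) + z(-9)*59 = (77 + 28)*(19 + 6*17) + (-6 + sqrt(-15 - 9))*59 = 105*(19 + 102) + (-6 + sqrt(-24))*59 = 105*121 + (-6 + 2*I*sqrt(6))*59 = 12705 + (-354 + 118*I*sqrt(6)) = 12351 + 118*I*sqrt(6)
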